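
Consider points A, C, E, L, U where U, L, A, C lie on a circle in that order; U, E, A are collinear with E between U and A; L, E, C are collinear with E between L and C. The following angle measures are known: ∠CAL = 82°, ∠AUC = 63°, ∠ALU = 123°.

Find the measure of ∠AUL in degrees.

∠AUL = 35°

1. ∠ALC = 63°  [same arc AC]
2. ∠ACL = 35°  [△LAC]
3. ∠AUL = 35°  [same arc LA]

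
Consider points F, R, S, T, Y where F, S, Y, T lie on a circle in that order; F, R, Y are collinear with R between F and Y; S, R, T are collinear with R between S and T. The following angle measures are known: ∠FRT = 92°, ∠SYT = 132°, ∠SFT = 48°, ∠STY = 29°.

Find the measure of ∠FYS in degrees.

∠FYS = 69°

1. ∠SRY = 92°  [vertical angles at R]
2. ∠TSY = 19°  [△SYT]
3. ∠FYS = 69°  [△SRY]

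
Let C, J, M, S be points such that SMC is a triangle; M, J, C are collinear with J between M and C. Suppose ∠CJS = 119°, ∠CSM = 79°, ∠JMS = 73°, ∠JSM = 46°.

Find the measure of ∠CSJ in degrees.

1. ∠CMS = 73°  [J on ray MC]
2. ∠MCS = 28°  [△SMC]
3. ∠JCS = 28°  [J on ray CM]
4. ∠CSJ = 33°  [△SJC]

∠CSJ = 33°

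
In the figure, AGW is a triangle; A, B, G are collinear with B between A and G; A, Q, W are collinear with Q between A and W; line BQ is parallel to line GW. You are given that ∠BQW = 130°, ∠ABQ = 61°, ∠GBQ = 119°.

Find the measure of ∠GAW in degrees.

∠GAW = 69°

1. ∠AQB = 50°  [linear pair at Q on AW]
2. ∠BAQ = 69°  [△ABQ]
3. ∠GAW = 69°  [B on AG, Q on AW]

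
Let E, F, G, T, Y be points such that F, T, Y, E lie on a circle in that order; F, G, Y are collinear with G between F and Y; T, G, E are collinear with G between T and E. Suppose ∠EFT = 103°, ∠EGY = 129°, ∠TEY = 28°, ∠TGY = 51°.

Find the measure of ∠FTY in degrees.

∠FTY = 98°

1. ∠EYT = 77°  [cyclic FTYE, opposite ∠F+∠Y]
2. ∠TFY = 28°  [same arc TY]
3. ∠ETY = 75°  [△TYE]
4. ∠FYT = 54°  [△TGY]
5. ∠FTY = 98°  [△FTY]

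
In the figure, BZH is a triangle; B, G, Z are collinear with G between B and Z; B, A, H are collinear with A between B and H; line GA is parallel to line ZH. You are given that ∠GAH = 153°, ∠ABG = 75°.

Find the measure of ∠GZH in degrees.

∠GZH = 78°

1. ∠BAG = 27°  [linear pair at A on BH]
2. ∠AGB = 78°  [△BGA]
3. ∠AGZ = 102°  [linear pair at G on BZ]
4. ∠GZH = 78°  [GA∥ZH, co-interior at Z–G]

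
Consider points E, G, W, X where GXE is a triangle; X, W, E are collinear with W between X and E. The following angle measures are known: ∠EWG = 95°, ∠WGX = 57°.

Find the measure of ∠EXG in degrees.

1. ∠GWX = 85°  [linear pair at W on XE]
2. ∠GXW = 38°  [△GXW]
3. ∠EXG = 38°  [W on ray XE]

∠EXG = 38°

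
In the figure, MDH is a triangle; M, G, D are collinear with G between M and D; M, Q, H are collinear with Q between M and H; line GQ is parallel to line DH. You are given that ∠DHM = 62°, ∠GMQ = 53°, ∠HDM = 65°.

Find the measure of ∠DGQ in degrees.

∠DGQ = 115°

1. ∠GQM = 62°  [GQ∥DH, corresponding at Q]
2. ∠MGQ = 65°  [△MGQ]
3. ∠DGQ = 115°  [linear pair at G on MD]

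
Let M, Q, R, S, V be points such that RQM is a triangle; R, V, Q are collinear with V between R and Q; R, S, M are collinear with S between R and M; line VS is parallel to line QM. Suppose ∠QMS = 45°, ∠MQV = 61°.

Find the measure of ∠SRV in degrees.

∠SRV = 74°

1. ∠QMR = 45°  [S on ray MR]
2. ∠MQR = 61°  [V on ray QR]
3. ∠MRQ = 74°  [△RQM]
4. ∠SRV = 74°  [V on RQ, S on RM]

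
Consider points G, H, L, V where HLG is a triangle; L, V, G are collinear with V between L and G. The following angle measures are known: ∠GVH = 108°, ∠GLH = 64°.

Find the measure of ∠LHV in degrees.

∠LHV = 44°

1. ∠HVL = 72°  [linear pair at V on LG]
2. ∠HLV = 64°  [V on ray LG]
3. ∠LHV = 44°  [△HLV]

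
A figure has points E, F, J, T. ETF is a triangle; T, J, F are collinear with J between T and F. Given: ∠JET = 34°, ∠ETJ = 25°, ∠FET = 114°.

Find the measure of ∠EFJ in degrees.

∠EFJ = 41°

1. ∠ETF = 25°  [J on ray TF]
2. ∠EFT = 41°  [△ETF]
3. ∠EFJ = 41°  [J on ray FT]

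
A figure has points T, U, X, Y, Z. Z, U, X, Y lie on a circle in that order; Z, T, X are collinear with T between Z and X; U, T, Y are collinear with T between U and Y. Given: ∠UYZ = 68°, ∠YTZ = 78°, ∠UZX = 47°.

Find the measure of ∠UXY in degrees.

1. ∠UXZ = 68°  [same arc ZU]
2. ∠UTX = 78°  [vertical angles at T]
3. ∠UYX = 47°  [same arc UX]
4. ∠XUY = 34°  [△UTX]
5. ∠UXY = 99°  [△UXY]

∠UXY = 99°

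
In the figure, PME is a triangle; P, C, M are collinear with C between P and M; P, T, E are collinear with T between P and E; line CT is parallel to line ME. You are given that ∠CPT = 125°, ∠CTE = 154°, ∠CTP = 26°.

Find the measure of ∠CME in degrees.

∠CME = 29°

1. ∠PCT = 29°  [△PCT]
2. ∠MCT = 151°  [linear pair at C on PM]
3. ∠CME = 29°  [CT∥ME, co-interior at M–C]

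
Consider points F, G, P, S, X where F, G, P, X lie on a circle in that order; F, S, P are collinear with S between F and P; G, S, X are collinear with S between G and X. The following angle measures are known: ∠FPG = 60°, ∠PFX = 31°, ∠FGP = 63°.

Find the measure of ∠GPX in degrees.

1. ∠GFP = 57°  [△FGP]
2. ∠PGX = 31°  [same arc PX]
3. ∠GXP = 57°  [same arc GP]
4. ∠GPX = 92°  [△GPX]

∠GPX = 92°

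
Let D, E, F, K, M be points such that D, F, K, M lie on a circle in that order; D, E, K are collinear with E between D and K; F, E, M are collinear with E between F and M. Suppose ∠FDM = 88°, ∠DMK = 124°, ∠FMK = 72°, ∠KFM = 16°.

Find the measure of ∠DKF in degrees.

1. ∠DFK = 56°  [cyclic DFKM, opposite ∠F+∠M]
2. ∠FDK = 72°  [same arc FK]
3. ∠DKF = 52°  [△DFK]

∠DKF = 52°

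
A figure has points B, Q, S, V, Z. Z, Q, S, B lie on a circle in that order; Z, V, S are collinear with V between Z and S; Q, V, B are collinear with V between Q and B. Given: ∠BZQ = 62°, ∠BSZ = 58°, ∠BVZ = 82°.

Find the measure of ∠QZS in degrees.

∠QZS = 24°

1. ∠BQZ = 58°  [same arc ZB]
2. ∠QVS = 82°  [vertical angles at V]
3. ∠QVZ = 98°  [linear pair at V on ZS]
4. ∠QZS = 24°  [△ZVQ]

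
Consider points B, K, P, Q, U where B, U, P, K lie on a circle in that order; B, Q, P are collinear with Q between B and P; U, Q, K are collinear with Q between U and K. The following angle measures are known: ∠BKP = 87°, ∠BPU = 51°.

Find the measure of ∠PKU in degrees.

1. ∠BUP = 93°  [cyclic BUPK, opposite ∠U+∠K]
2. ∠PBU = 36°  [△BUP]
3. ∠PKU = 36°  [same arc UP]

∠PKU = 36°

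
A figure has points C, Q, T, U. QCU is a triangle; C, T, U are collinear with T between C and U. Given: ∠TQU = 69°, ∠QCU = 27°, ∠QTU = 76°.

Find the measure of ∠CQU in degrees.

∠CQU = 118°

1. ∠QUT = 35°  [△QTU]
2. ∠CUQ = 35°  [T on ray UC]
3. ∠CQU = 118°  [△QCU]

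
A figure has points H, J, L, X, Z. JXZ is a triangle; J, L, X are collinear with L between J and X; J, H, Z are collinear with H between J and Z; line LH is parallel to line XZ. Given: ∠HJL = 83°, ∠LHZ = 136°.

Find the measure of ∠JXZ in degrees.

1. ∠JHL = 44°  [linear pair at H on JZ]
2. ∠HLJ = 53°  [△JLH]
3. ∠JXZ = 53°  [LH∥XZ, corresponding at L]

∠JXZ = 53°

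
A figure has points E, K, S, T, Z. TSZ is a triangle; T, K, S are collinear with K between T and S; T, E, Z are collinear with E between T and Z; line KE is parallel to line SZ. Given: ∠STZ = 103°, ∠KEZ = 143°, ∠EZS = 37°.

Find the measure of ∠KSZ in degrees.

∠KSZ = 40°

1. ∠SZT = 37°  [E on ray ZT]
2. ∠TSZ = 40°  [△TSZ]
3. ∠KSZ = 40°  [K on ray ST]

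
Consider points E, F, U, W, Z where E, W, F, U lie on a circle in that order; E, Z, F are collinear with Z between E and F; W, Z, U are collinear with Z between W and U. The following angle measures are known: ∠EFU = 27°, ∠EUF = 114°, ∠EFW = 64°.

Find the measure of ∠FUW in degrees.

∠FUW = 50°

1. ∠EWF = 66°  [cyclic EWFU, opposite ∠W+∠U]
2. ∠FEW = 50°  [△EWF]
3. ∠FUW = 50°  [same arc WF]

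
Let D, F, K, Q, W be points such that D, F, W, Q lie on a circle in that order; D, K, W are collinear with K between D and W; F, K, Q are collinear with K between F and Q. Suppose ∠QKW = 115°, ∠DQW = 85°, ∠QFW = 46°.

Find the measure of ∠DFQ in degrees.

1. ∠QDW = 46°  [same arc WQ]
2. ∠DWQ = 49°  [△DWQ]
3. ∠DFQ = 49°  [same arc DQ]

∠DFQ = 49°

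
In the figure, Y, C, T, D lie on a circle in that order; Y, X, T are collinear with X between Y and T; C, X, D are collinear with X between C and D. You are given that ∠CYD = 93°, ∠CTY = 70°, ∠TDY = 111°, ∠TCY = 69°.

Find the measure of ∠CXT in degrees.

1. ∠CDY = 70°  [same arc YC]
2. ∠CYT = 41°  [△YCT]
3. ∠DCY = 17°  [△YCD]
4. ∠CXY = 122°  [△YXC]
5. ∠CXT = 58°  [linear pair at X on YT]

∠CXT = 58°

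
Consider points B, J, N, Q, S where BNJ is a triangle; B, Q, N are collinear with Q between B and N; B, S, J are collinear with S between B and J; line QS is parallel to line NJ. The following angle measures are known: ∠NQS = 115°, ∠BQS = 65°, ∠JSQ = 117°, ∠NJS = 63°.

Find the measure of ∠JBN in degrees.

∠JBN = 52°

1. ∠BNJ = 65°  [QS∥NJ, corresponding at Q]
2. ∠BJN = 63°  [S on ray JB]
3. ∠JBN = 52°  [△BNJ]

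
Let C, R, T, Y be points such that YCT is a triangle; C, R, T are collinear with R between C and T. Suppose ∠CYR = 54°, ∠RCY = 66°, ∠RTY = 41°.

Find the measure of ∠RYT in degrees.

1. ∠CRY = 60°  [△YCR]
2. ∠TRY = 120°  [linear pair at R on CT]
3. ∠RYT = 19°  [△YRT]

∠RYT = 19°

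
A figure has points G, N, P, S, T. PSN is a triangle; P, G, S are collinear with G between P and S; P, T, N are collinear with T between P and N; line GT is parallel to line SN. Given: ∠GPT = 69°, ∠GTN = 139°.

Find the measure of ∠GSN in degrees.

1. ∠GTP = 41°  [linear pair at T on PN]
2. ∠PGT = 70°  [△PGT]
3. ∠SGT = 110°  [linear pair at G on PS]
4. ∠GSN = 70°  [GT∥SN, co-interior at S–G]

∠GSN = 70°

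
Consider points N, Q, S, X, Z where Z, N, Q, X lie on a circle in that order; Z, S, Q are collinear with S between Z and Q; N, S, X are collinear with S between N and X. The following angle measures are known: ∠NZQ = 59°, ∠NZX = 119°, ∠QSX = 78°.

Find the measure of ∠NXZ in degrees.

∠NXZ = 18°

1. ∠NSZ = 78°  [vertical angles at S]
2. ∠XNZ = 43°  [△ZSN]
3. ∠NXZ = 18°  [△ZNX]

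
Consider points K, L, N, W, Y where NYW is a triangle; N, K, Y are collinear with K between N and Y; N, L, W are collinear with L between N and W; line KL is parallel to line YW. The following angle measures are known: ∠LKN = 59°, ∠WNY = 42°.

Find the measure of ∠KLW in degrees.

1. ∠NYW = 59°  [KL∥YW, corresponding at K]
2. ∠NWY = 79°  [△NYW]
3. ∠KLN = 79°  [KL∥YW, corresponding at L]
4. ∠KLW = 101°  [linear pair at L on NW]

∠KLW = 101°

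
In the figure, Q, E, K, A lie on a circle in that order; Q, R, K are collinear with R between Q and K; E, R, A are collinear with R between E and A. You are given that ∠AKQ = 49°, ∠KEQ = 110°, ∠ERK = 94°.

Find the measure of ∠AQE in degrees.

∠AQE = 106°

1. ∠AEQ = 49°  [same arc QA]
2. ∠KAQ = 70°  [cyclic QEKA, opposite ∠E+∠A]
3. ∠ARQ = 94°  [vertical angles at R]
4. ∠AQK = 61°  [△QKA]
5. ∠EAQ = 25°  [△QRA]
6. ∠AQE = 106°  [△QEA]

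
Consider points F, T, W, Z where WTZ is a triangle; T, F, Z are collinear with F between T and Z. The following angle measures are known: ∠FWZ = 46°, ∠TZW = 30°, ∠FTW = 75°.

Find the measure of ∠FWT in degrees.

∠FWT = 29°

1. ∠FZW = 30°  [F on ray ZT]
2. ∠WFZ = 104°  [△WFZ]
3. ∠TFW = 76°  [linear pair at F on TZ]
4. ∠FWT = 29°  [△WTF]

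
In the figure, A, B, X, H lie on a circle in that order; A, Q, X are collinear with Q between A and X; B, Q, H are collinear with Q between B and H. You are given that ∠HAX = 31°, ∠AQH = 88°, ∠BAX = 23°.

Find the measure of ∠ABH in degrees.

∠ABH = 65°

1. ∠BQX = 88°  [vertical angles at Q]
2. ∠AQB = 92°  [linear pair at Q on AX]
3. ∠ABH = 65°  [△AQB]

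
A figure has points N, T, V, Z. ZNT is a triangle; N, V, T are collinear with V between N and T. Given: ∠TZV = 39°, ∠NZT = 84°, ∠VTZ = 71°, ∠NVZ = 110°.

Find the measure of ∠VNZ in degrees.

1. ∠NTZ = 71°  [V on ray TN]
2. ∠TNZ = 25°  [△ZNT]
3. ∠VNZ = 25°  [V on ray NT]

∠VNZ = 25°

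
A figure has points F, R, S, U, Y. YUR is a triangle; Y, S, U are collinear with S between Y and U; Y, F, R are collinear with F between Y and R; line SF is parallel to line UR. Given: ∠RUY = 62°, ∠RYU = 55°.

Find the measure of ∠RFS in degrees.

∠RFS = 117°

1. ∠URY = 63°  [△YUR]
2. ∠SFY = 63°  [SF∥UR, corresponding at F]
3. ∠RFS = 117°  [linear pair at F on YR]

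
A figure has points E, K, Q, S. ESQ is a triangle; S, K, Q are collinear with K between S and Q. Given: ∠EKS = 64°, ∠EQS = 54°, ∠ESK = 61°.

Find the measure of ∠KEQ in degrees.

∠KEQ = 10°

1. ∠EKQ = 116°  [linear pair at K on SQ]
2. ∠EQK = 54°  [K on ray QS]
3. ∠KEQ = 10°  [△EKQ]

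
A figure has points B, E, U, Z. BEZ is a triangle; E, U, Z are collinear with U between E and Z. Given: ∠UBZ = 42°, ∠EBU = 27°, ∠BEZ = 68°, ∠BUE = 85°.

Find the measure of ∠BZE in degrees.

∠BZE = 43°

1. ∠BUZ = 95°  [linear pair at U on EZ]
2. ∠BZU = 43°  [△BUZ]
3. ∠BZE = 43°  [U on ray ZE]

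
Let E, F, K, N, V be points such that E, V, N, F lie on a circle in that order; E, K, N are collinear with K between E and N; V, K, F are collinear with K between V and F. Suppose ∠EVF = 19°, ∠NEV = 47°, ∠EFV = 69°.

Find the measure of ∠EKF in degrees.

∠EKF = 66°

1. ∠ENF = 19°  [same arc EF]
2. ∠NFV = 47°  [same arc VN]
3. ∠FKN = 114°  [△NKF]
4. ∠EKF = 66°  [linear pair at K on EN]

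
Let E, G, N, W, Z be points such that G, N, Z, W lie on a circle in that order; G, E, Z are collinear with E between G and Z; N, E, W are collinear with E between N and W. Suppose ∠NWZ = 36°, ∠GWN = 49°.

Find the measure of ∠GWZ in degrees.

1. ∠NGZ = 36°  [same arc NZ]
2. ∠GZN = 49°  [same arc GN]
3. ∠GNZ = 95°  [△GNZ]
4. ∠GWZ = 85°  [cyclic GNZW, opposite ∠N+∠W]

∠GWZ = 85°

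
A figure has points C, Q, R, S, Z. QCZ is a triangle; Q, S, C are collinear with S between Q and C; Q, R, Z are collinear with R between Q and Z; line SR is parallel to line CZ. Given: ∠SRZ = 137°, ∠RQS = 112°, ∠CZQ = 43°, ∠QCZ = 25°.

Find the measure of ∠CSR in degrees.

∠CSR = 155°

1. ∠QRS = 43°  [linear pair at R on QZ]
2. ∠QSR = 25°  [△QSR]
3. ∠CSR = 155°  [linear pair at S on QC]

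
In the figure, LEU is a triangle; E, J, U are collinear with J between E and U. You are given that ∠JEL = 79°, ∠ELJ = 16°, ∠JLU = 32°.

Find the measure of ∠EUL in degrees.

1. ∠EJL = 85°  [△LEJ]
2. ∠LJU = 95°  [linear pair at J on EU]
3. ∠JUL = 53°  [△LJU]
4. ∠EUL = 53°  [J on ray UE]

∠EUL = 53°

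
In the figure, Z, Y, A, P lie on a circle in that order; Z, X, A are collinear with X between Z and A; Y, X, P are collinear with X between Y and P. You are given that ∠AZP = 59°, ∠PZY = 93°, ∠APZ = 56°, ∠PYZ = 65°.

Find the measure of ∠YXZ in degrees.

1. ∠AYP = 59°  [same arc AP]
2. ∠PAZ = 65°  [△ZAP]
3. ∠PAY = 87°  [cyclic ZYAP, opposite ∠Z+∠A]
4. ∠APY = 34°  [△YAP]
5. ∠AXP = 81°  [△AXP]
6. ∠YXZ = 81°  [vertical angles at X]

∠YXZ = 81°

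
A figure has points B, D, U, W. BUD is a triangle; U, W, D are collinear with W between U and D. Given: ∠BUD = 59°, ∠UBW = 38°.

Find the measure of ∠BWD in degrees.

∠BWD = 97°

1. ∠BUW = 59°  [W on ray UD]
2. ∠BWU = 83°  [△BUW]
3. ∠BWD = 97°  [linear pair at W on UD]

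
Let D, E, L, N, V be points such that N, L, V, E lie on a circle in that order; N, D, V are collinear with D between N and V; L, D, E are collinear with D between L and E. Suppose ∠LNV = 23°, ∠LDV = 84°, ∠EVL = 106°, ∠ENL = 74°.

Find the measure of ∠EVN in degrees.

1. ∠LEV = 23°  [same arc LV]
2. ∠EDN = 84°  [vertical angles at D]
3. ∠EDV = 96°  [linear pair at D on NV]
4. ∠EVN = 61°  [△VDE]

∠EVN = 61°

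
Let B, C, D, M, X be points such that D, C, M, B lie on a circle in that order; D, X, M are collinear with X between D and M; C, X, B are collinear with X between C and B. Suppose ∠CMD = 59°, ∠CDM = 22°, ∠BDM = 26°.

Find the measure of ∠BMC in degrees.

∠BMC = 132°

1. ∠CBM = 22°  [same arc CM]
2. ∠BCM = 26°  [same arc MB]
3. ∠BMC = 132°  [△CMB]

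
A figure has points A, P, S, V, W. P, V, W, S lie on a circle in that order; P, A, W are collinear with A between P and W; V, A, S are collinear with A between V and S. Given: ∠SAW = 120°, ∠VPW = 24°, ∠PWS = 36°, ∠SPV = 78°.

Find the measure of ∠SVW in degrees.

1. ∠VSW = 24°  [△WAS]
2. ∠SWV = 102°  [cyclic PVWS, opposite ∠P+∠W]
3. ∠SVW = 54°  [△VWS]

∠SVW = 54°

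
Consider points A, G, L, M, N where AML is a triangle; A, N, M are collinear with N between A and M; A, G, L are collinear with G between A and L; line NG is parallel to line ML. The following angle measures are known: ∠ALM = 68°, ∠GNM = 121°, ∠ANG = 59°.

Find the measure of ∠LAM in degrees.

1. ∠AGN = 68°  [NG∥ML, corresponding at G]
2. ∠GAN = 53°  [△ANG]
3. ∠LAM = 53°  [N on AM, G on AL]

∠LAM = 53°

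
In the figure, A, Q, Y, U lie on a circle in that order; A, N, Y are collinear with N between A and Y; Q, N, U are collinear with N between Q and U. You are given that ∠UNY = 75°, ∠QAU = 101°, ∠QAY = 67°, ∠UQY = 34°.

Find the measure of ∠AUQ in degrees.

∠AUQ = 41°

1. ∠ANU = 105°  [linear pair at N on AY]
2. ∠UAY = 34°  [same arc YU]
3. ∠AUQ = 41°  [△ANU]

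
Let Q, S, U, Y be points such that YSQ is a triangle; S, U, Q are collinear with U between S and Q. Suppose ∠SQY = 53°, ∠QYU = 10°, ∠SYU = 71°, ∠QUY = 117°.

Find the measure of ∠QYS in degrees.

1. ∠SUY = 63°  [linear pair at U on SQ]
2. ∠USY = 46°  [△YSU]
3. ∠QSY = 46°  [U on ray SQ]
4. ∠QYS = 81°  [△YSQ]

∠QYS = 81°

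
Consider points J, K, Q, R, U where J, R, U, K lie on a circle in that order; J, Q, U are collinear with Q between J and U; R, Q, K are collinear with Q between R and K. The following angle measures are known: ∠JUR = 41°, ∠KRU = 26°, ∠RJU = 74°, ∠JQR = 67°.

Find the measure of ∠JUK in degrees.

1. ∠JRU = 65°  [△JRU]
2. ∠KJU = 26°  [same arc UK]
3. ∠JKU = 115°  [cyclic JRUK, opposite ∠R+∠K]
4. ∠JUK = 39°  [△JUK]

∠JUK = 39°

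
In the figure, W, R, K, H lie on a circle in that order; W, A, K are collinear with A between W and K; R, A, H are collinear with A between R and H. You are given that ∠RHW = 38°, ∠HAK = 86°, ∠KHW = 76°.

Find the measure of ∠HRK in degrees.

1. ∠RKW = 38°  [same arc WR]
2. ∠RAW = 86°  [vertical angles at A]
3. ∠KAR = 94°  [linear pair at A on WK]
4. ∠HRK = 48°  [△RAK]

∠HRK = 48°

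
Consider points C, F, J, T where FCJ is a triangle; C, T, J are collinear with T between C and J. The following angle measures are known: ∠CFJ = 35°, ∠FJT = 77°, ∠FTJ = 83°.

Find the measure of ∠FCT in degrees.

1. ∠CJF = 77°  [T on ray JC]
2. ∠FCJ = 68°  [△FCJ]
3. ∠FCT = 68°  [T on ray CJ]

∠FCT = 68°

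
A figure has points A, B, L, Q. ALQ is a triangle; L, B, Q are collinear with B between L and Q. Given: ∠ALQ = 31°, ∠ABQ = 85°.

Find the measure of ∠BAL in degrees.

1. ∠ALB = 31°  [B on ray LQ]
2. ∠ABL = 95°  [linear pair at B on LQ]
3. ∠BAL = 54°  [△ALB]

∠BAL = 54°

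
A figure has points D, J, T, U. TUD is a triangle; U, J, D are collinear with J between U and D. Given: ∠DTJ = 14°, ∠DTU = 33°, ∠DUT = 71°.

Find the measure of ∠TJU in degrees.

1. ∠TDU = 76°  [△TUD]
2. ∠JDT = 76°  [J on ray DU]
3. ∠DJT = 90°  [△TJD]
4. ∠TJU = 90°  [linear pair at J on UD]

∠TJU = 90°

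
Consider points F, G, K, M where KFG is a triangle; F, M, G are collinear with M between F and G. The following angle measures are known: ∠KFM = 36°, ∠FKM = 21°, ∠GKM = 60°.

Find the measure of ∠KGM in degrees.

∠KGM = 63°

1. ∠FMK = 123°  [△KFM]
2. ∠GMK = 57°  [linear pair at M on FG]
3. ∠KGM = 63°  [△KMG]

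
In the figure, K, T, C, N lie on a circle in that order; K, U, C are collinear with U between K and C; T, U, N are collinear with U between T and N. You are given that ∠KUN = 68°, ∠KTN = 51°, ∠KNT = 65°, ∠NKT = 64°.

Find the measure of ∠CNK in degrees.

1. ∠CKN = 47°  [△KUN]
2. ∠KCN = 51°  [same arc KN]
3. ∠CNK = 82°  [△KCN]

∠CNK = 82°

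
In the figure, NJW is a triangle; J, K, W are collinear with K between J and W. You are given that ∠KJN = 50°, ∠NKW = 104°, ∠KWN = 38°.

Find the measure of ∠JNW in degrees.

∠JNW = 92°

1. ∠NJW = 50°  [K on ray JW]
2. ∠JWN = 38°  [K on ray WJ]
3. ∠JNW = 92°  [△NJW]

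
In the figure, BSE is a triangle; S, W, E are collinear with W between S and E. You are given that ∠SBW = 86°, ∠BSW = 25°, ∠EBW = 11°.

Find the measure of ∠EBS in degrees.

∠EBS = 97°

1. ∠BWS = 69°  [△BSW]
2. ∠BSE = 25°  [W on ray SE]
3. ∠BWE = 111°  [linear pair at W on SE]
4. ∠BEW = 58°  [△BWE]
5. ∠BES = 58°  [W on ray ES]
6. ∠EBS = 97°  [△BSE]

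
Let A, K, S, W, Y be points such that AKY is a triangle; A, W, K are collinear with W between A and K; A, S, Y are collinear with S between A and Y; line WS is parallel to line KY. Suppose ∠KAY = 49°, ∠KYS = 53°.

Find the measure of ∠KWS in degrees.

∠KWS = 102°

1. ∠AYK = 53°  [S on ray YA]
2. ∠AKY = 78°  [△AKY]
3. ∠AWS = 78°  [WS∥KY, corresponding at W]
4. ∠KWS = 102°  [linear pair at W on AK]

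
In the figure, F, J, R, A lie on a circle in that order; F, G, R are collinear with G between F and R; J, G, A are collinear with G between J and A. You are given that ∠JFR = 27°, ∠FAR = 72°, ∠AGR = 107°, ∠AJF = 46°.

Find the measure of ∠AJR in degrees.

1. ∠FGJ = 107°  [△FGJ]
2. ∠FJR = 108°  [cyclic FJRA, opposite ∠J+∠A]
3. ∠JGR = 73°  [linear pair at G on FR]
4. ∠FRJ = 45°  [△FJR]
5. ∠AJR = 62°  [△JGR]

∠AJR = 62°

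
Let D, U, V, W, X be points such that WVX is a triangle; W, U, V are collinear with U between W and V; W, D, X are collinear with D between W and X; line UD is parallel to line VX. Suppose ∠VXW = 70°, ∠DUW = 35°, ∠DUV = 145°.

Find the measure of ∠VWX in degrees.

∠VWX = 75°

1. ∠UDW = 70°  [UD∥VX, corresponding at D]
2. ∠DWU = 75°  [△WUD]
3. ∠VWX = 75°  [U on WV, D on WX]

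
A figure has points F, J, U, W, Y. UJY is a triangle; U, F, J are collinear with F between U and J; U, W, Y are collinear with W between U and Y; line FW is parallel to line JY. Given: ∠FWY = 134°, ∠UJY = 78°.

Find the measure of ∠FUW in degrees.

1. ∠FWU = 46°  [linear pair at W on UY]
2. ∠UFW = 78°  [FW∥JY, corresponding at F]
3. ∠FUW = 56°  [△UFW]

∠FUW = 56°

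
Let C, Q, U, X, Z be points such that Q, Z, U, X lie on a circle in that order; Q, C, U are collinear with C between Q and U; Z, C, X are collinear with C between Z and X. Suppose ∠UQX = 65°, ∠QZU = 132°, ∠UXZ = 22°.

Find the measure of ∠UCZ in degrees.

1. ∠UZX = 65°  [same arc UX]
2. ∠UQZ = 22°  [same arc ZU]
3. ∠QUZ = 26°  [△QZU]
4. ∠UCZ = 89°  [△ZCU]

∠UCZ = 89°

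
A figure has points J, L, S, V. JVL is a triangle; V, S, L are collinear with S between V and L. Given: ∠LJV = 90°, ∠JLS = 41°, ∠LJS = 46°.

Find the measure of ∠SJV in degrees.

∠SJV = 44°

1. ∠JSL = 93°  [△JSL]
2. ∠JLV = 41°  [S on ray LV]
3. ∠JSV = 87°  [linear pair at S on VL]
4. ∠JVL = 49°  [△JVL]
5. ∠JVS = 49°  [S on ray VL]
6. ∠SJV = 44°  [△JVS]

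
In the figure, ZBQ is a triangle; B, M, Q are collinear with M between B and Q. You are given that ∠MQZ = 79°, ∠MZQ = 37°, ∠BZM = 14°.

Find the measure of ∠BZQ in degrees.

1. ∠QMZ = 64°  [△ZMQ]
2. ∠BQZ = 79°  [M on ray QB]
3. ∠BMZ = 116°  [linear pair at M on BQ]
4. ∠MBZ = 50°  [△ZBM]
5. ∠QBZ = 50°  [M on ray BQ]
6. ∠BZQ = 51°  [△ZBQ]

∠BZQ = 51°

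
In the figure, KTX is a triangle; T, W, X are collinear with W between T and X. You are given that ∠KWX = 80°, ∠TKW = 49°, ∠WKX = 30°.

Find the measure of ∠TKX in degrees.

1. ∠KXW = 70°  [△KWX]
2. ∠KWT = 100°  [linear pair at W on TX]
3. ∠KTW = 31°  [△KTW]
4. ∠KXT = 70°  [W on ray XT]
5. ∠KTX = 31°  [W on ray TX]
6. ∠TKX = 79°  [△KTX]

∠TKX = 79°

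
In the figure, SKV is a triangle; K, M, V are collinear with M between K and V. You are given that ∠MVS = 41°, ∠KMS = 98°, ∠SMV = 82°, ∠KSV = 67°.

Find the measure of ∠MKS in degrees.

1. ∠KVS = 41°  [M on ray VK]
2. ∠SKV = 72°  [△SKV]
3. ∠MKS = 72°  [M on ray KV]

∠MKS = 72°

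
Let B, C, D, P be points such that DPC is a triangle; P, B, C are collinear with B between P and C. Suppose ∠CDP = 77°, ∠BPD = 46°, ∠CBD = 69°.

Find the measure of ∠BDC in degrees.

1. ∠CPD = 46°  [B on ray PC]
2. ∠DCP = 57°  [△DPC]
3. ∠BCD = 57°  [B on ray CP]
4. ∠BDC = 54°  [△DBC]

∠BDC = 54°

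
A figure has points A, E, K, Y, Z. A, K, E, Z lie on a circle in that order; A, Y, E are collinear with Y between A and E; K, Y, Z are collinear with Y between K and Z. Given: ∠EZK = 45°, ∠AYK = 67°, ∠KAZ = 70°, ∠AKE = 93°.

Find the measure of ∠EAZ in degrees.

∠EAZ = 25°

1. ∠EAK = 45°  [same arc KE]
2. ∠EYZ = 67°  [vertical angles at Y]
3. ∠AKZ = 68°  [△AYK]
4. ∠AZK = 42°  [△AKZ]
5. ∠AYZ = 113°  [linear pair at Y on AE]
6. ∠EAZ = 25°  [△AYZ]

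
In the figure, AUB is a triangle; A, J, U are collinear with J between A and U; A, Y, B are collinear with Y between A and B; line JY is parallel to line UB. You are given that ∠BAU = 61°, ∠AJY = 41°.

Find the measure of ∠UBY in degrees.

∠UBY = 78°

1. ∠JAY = 61°  [J on AU, Y on AB]
2. ∠AYJ = 78°  [△AJY]
3. ∠BYJ = 102°  [linear pair at Y on AB]
4. ∠UBY = 78°  [JY∥UB, co-interior at B–Y]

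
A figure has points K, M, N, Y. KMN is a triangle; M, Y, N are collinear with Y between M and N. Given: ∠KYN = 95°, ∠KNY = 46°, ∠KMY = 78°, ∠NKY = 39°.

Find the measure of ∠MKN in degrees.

1. ∠KNM = 46°  [Y on ray NM]
2. ∠KMN = 78°  [Y on ray MN]
3. ∠MKN = 56°  [△KMN]

∠MKN = 56°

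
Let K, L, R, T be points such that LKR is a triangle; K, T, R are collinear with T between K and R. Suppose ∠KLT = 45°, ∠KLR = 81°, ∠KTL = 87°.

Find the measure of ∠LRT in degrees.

1. ∠LKT = 48°  [△LKT]
2. ∠LKR = 48°  [T on ray KR]
3. ∠KRL = 51°  [△LKR]
4. ∠LRT = 51°  [T on ray RK]

∠LRT = 51°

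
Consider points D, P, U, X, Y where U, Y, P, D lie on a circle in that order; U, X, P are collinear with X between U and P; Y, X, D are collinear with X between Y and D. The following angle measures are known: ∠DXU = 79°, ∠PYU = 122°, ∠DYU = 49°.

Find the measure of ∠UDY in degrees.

∠UDY = 28°

1. ∠PDU = 58°  [cyclic UYPD, opposite ∠Y+∠D]
2. ∠DPU = 49°  [same arc UD]
3. ∠DUP = 73°  [△UPD]
4. ∠UDY = 28°  [△UXD]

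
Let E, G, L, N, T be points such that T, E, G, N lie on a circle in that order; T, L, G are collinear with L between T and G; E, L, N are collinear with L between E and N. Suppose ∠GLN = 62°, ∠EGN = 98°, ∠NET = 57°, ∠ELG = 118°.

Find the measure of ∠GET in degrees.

∠GET = 78°

1. ∠ELT = 62°  [vertical angles at L]
2. ∠ETN = 82°  [cyclic TEGN, opposite ∠T+∠G]
3. ∠ENT = 41°  [△TEN]
4. ∠ETG = 61°  [△TLE]
5. ∠EGT = 41°  [same arc TE]
6. ∠GET = 78°  [△TEG]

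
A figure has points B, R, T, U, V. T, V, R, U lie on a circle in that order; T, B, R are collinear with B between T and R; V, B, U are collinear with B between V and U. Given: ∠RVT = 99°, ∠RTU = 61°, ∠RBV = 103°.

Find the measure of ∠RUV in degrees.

∠RUV = 65°

1. ∠RUT = 81°  [cyclic TVRU, opposite ∠V+∠U]
2. ∠TRU = 38°  [△TRU]
3. ∠TBU = 103°  [vertical angles at B]
4. ∠RBU = 77°  [linear pair at B on TR]
5. ∠RUV = 65°  [△RBU]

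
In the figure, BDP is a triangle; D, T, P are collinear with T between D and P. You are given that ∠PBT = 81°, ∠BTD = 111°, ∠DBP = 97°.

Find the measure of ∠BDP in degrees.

1. ∠BTP = 69°  [linear pair at T on DP]
2. ∠BPT = 30°  [△BTP]
3. ∠BPD = 30°  [T on ray PD]
4. ∠BDP = 53°  [△BDP]

∠BDP = 53°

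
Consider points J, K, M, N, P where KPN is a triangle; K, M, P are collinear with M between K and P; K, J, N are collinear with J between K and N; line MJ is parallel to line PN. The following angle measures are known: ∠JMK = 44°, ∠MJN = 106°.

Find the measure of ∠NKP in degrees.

1. ∠KJM = 74°  [linear pair at J on KN]
2. ∠JKM = 62°  [△KMJ]
3. ∠NKP = 62°  [M on KP, J on KN]

∠NKP = 62°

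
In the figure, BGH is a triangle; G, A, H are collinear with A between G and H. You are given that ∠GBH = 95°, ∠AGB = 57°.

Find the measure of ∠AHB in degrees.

∠AHB = 28°

1. ∠BGH = 57°  [A on ray GH]
2. ∠BHG = 28°  [△BGH]
3. ∠AHB = 28°  [A on ray HG]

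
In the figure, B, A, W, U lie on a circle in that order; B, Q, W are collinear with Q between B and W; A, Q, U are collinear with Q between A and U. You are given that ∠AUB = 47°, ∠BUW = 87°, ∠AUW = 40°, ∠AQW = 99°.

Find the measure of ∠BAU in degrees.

∠BAU = 59°

1. ∠ABW = 40°  [same arc AW]
2. ∠AQB = 81°  [linear pair at Q on BW]
3. ∠BAU = 59°  [△BQA]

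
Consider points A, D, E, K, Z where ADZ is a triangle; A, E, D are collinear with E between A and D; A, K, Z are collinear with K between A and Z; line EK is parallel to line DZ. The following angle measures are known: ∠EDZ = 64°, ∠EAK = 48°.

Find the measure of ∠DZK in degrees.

∠DZK = 68°

1. ∠ADZ = 64°  [E on ray DA]
2. ∠DAZ = 48°  [E on AD, K on AZ]
3. ∠AZD = 68°  [△ADZ]
4. ∠DZK = 68°  [K on ray ZA]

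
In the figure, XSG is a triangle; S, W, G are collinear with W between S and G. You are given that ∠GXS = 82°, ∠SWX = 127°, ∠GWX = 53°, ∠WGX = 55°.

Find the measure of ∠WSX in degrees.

∠WSX = 43°

1. ∠SGX = 55°  [W on ray GS]
2. ∠GSX = 43°  [△XSG]
3. ∠WSX = 43°  [W on ray SG]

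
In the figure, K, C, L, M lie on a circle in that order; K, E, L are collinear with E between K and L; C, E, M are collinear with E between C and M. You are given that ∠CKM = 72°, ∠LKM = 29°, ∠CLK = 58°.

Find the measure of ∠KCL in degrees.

1. ∠CLM = 108°  [cyclic KCLM, opposite ∠K+∠L]
2. ∠LCM = 29°  [same arc LM]
3. ∠CML = 43°  [△CLM]
4. ∠CKL = 43°  [same arc CL]
5. ∠KCL = 79°  [△KCL]

∠KCL = 79°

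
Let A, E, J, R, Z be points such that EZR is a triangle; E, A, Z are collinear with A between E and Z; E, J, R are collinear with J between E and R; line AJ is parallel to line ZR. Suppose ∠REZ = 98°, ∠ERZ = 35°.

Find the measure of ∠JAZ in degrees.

1. ∠EZR = 47°  [△EZR]
2. ∠EAJ = 47°  [AJ∥ZR, corresponding at A]
3. ∠JAZ = 133°  [linear pair at A on EZ]

∠JAZ = 133°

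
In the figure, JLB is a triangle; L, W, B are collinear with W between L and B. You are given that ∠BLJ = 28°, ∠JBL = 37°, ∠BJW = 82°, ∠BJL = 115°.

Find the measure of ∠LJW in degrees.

∠LJW = 33°

1. ∠JLW = 28°  [W on ray LB]
2. ∠JBW = 37°  [W on ray BL]
3. ∠BWJ = 61°  [△JWB]
4. ∠JWL = 119°  [linear pair at W on LB]
5. ∠LJW = 33°  [△JLW]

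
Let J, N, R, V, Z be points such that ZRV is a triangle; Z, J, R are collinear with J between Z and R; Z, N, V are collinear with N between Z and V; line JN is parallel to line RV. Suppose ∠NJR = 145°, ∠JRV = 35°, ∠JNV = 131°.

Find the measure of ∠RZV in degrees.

∠RZV = 96°

1. ∠NJZ = 35°  [linear pair at J on ZR]
2. ∠JNZ = 49°  [linear pair at N on ZV]
3. ∠JZN = 96°  [△ZJN]
4. ∠RZV = 96°  [J on ZR, N on ZV]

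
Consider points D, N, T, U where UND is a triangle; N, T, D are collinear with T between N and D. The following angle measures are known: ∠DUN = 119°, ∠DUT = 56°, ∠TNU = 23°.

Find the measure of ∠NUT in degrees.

∠NUT = 63°

1. ∠DNU = 23°  [T on ray ND]
2. ∠NDU = 38°  [△UND]
3. ∠TDU = 38°  [T on ray DN]
4. ∠DTU = 86°  [△UTD]
5. ∠NTU = 94°  [linear pair at T on ND]
6. ∠NUT = 63°  [△UNT]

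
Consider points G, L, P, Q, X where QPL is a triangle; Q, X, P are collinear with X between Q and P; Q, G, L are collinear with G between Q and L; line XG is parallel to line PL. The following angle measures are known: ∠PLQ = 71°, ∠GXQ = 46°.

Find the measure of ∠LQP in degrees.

∠LQP = 63°

1. ∠QGX = 71°  [XG∥PL, corresponding at G]
2. ∠GQX = 63°  [△QXG]
3. ∠LQP = 63°  [X on QP, G on QL]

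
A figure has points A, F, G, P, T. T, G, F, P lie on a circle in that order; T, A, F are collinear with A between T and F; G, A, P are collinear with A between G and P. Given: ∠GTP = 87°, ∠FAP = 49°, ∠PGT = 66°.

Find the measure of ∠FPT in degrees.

∠FPT = 92°

1. ∠GPT = 27°  [△TGP]
2. ∠PAT = 131°  [linear pair at A on TF]
3. ∠PFT = 66°  [same arc TP]
4. ∠FTP = 22°  [△TAP]
5. ∠FPT = 92°  [△TFP]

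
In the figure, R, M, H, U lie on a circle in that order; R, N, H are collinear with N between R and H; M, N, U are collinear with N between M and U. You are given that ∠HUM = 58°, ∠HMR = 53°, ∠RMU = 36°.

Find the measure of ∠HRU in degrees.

1. ∠HUR = 127°  [cyclic RMHU, opposite ∠M+∠U]
2. ∠RHU = 36°  [same arc RU]
3. ∠HRU = 17°  [△RHU]

∠HRU = 17°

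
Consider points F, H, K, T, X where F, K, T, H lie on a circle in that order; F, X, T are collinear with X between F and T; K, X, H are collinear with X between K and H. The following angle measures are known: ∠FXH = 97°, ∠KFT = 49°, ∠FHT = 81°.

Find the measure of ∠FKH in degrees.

1. ∠KXT = 97°  [vertical angles at X]
2. ∠FXK = 83°  [linear pair at X on FT]
3. ∠FKH = 48°  [△FXK]

∠FKH = 48°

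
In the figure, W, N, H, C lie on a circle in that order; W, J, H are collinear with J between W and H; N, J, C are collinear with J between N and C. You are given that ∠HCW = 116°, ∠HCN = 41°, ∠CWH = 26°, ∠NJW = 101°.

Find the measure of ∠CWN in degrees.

1. ∠CNH = 26°  [same arc HC]
2. ∠CHN = 113°  [△NHC]
3. ∠CWN = 67°  [cyclic WNHC, opposite ∠W+∠H]

∠CWN = 67°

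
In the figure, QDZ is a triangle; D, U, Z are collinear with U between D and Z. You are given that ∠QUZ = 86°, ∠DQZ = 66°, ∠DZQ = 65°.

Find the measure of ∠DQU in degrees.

∠DQU = 37°

1. ∠DUQ = 94°  [linear pair at U on DZ]
2. ∠QDZ = 49°  [△QDZ]
3. ∠QDU = 49°  [U on ray DZ]
4. ∠DQU = 37°  [△QDU]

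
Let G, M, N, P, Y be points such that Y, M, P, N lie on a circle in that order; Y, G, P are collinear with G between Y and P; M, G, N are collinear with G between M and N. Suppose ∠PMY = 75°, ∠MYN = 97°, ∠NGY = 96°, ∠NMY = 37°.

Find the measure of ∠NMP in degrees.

∠NMP = 38°

1. ∠MNY = 46°  [△YMN]
2. ∠MGP = 96°  [vertical angles at G]
3. ∠MPY = 46°  [same arc YM]
4. ∠NMP = 38°  [△MGP]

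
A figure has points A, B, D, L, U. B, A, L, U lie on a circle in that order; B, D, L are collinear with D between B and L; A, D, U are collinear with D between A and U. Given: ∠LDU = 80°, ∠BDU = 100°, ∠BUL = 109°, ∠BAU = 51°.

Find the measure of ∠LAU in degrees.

1. ∠ADB = 80°  [vertical angles at D]
2. ∠ADL = 100°  [vertical angles at D]
3. ∠BAL = 71°  [cyclic BALU, opposite ∠A+∠U]
4. ∠ABL = 49°  [△BDA]
5. ∠ALB = 60°  [△BAL]
6. ∠LAU = 20°  [△ADL]

∠LAU = 20°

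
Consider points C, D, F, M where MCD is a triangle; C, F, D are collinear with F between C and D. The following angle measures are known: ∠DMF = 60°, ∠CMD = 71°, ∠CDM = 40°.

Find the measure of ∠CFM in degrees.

1. ∠FDM = 40°  [F on ray DC]
2. ∠DFM = 80°  [△MFD]
3. ∠CFM = 100°  [linear pair at F on CD]

∠CFM = 100°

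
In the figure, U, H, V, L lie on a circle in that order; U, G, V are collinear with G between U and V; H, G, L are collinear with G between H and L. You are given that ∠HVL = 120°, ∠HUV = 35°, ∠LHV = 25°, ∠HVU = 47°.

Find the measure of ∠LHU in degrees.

1. ∠HUL = 60°  [cyclic UHVL, opposite ∠U+∠V]
2. ∠HLU = 47°  [same arc UH]
3. ∠LHU = 73°  [△UHL]

∠LHU = 73°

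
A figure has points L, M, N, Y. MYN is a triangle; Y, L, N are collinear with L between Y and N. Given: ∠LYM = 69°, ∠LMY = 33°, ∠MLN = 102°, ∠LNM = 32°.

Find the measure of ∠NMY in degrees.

1. ∠MYN = 69°  [L on ray YN]
2. ∠MNY = 32°  [L on ray NY]
3. ∠NMY = 79°  [△MYN]

∠NMY = 79°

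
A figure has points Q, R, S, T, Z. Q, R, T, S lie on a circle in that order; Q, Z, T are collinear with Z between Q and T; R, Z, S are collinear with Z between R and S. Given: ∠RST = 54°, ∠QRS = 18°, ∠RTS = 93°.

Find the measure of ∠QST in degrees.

∠QST = 129°

1. ∠SRT = 33°  [△RTS]
2. ∠QTS = 18°  [same arc QS]
3. ∠SQT = 33°  [same arc TS]
4. ∠QST = 129°  [△QTS]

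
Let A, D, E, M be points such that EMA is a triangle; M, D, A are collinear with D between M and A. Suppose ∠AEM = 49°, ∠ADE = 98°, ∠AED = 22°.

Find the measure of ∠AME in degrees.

∠AME = 71°

1. ∠DAE = 60°  [△EDA]
2. ∠EAM = 60°  [D on ray AM]
3. ∠AME = 71°  [△EMA]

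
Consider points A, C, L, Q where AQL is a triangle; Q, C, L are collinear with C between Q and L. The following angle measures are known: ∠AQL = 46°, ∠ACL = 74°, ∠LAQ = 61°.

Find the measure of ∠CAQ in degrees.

∠CAQ = 28°

1. ∠AQC = 46°  [C on ray QL]
2. ∠ACQ = 106°  [linear pair at C on QL]
3. ∠CAQ = 28°  [△AQC]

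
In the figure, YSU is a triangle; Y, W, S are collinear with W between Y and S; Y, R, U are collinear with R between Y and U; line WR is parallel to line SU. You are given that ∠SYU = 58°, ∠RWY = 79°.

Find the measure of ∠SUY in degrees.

1. ∠RYW = 58°  [W on YS, R on YU]
2. ∠WRY = 43°  [△YWR]
3. ∠SUY = 43°  [WR∥SU, corresponding at R]

∠SUY = 43°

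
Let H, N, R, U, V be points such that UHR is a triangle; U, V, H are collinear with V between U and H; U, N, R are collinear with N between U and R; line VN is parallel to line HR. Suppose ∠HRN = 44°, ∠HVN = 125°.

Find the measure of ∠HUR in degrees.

∠HUR = 81°

1. ∠HRU = 44°  [N on ray RU]
2. ∠NVU = 55°  [linear pair at V on UH]
3. ∠UNV = 44°  [VN∥HR, corresponding at N]
4. ∠NUV = 81°  [△UVN]
5. ∠HUR = 81°  [V on UH, N on UR]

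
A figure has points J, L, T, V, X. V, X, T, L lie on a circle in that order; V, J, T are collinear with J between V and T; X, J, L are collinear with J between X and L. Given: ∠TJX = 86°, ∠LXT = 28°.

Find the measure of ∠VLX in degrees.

1. ∠LJV = 86°  [vertical angles at J]
2. ∠LVT = 28°  [same arc TL]
3. ∠VLX = 66°  [△VJL]

∠VLX = 66°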